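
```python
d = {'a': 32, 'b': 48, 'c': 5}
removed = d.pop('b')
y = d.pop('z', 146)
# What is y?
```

After line 1: d = {'a': 32, 'b': 48, 'c': 5}
After line 2 (pop 'b' returns 48): d = {'a': 32, 'c': 5}, removed = 48
After line 3 (pop 'z' missing, returns default 146): d = {'a': 32, 'c': 5}, y = 146

146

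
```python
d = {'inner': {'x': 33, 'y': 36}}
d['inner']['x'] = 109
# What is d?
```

After line 1: d = {'inner': {'x': 33, 'y': 36}}
After line 2 (inner x overwritten): d = {'inner': {'x': 109, 'y': 36}}

{'inner': {'x': 109, 'y': 36}}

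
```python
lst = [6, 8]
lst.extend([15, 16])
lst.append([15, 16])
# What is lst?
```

After line 1: lst = [6, 8]
After line 2 (extend unpacks [15, 16]): lst = [6, 8, 15, 16]
After line 3 (append adds [15, 16] as single element): lst = [6, 8, 15, 16, [15, 16]]

[6, 8, 15, 16, [15, 16]]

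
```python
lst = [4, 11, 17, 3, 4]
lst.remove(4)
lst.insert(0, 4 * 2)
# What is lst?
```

After line 1: lst = [4, 11, 17, 3, 4]
After line 2 (remove first 4): lst = [11, 17, 3, 4]
After line 3 (insert 8 at index 0): lst = [8, 11, 17, 3, 4]

[8, 11, 17, 3, 4]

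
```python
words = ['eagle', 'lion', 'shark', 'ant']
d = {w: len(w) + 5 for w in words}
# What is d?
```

{'eagle': 10, 'lion': 9, 'shark': 10, 'ant': 8}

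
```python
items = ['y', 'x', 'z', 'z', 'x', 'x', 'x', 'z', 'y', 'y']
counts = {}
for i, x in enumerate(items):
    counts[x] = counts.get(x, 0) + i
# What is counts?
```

Initial: counts = {}, items = ['y', 'x', 'z', 'z', 'x', 'x', 'x', 'z', 'y', 'y']
i=0, x='y': counts = {'y': 0}
i=1, x='x': counts = {'y': 0, 'x': 1}
i=2, x='z': counts = {'y': 0, 'x': 1, 'z': 2}
i=3, x='z': counts = {'y': 0, 'x': 1, 'z': 5}
i=4, x='x': counts = {'y': 0, 'x': 5, 'z': 5}
i=5, x='x': counts = {'y': 0, 'x': 10, 'z': 5}
i=6, x='x': counts = {'y': 0, 'x': 16, 'z': 5}
i=7, x='z': counts = {'y': 0, 'x': 16, 'z': 12}
i=8, x='y': counts = {'y': 8, 'x': 16, 'z': 12}
i=9, x='y': counts = {'y': 17, 'x': 16, 'z': 12}

{'y': 17, 'x': 16, 'z': 12}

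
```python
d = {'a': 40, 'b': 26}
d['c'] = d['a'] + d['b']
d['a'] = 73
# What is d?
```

After line 1: d = {'a': 40, 'b': 26}
After line 2 (d['c'] = 40 + 26): d = {'a': 40, 'b': 26, 'c': 66}
After line 3: d = {'a': 73, 'b': 26, 'c': 66}

{'a': 73, 'b': 26, 'c': 66}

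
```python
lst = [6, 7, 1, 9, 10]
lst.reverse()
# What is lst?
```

[10, 9, 1, 7, 6]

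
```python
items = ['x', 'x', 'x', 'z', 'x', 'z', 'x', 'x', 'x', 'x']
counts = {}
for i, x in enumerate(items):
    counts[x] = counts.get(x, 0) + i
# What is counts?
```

Initial: counts = {}, items = ['x', 'x', 'x', 'z', 'x', 'z', 'x', 'x', 'x', 'x']
i=0, x='x': counts = {'x': 0}
i=1, x='x': counts = {'x': 1}
i=2, x='x': counts = {'x': 3}
i=3, x='z': counts = {'x': 3, 'z': 3}
i=4, x='x': counts = {'x': 7, 'z': 3}
i=5, x='z': counts = {'x': 7, 'z': 8}
i=6, x='x': counts = {'x': 13, 'z': 8}
i=7, x='x': counts = {'x': 20, 'z': 8}
i=8, x='x': counts = {'x': 28, 'z': 8}
i=9, x='x': counts = {'x': 37, 'z': 8}

{'x': 37, 'z': 8}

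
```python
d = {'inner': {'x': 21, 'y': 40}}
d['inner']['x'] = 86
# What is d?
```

After line 1: d = {'inner': {'x': 21, 'y': 40}}
After line 2 (inner x overwritten): d = {'inner': {'x': 86, 'y': 40}}

{'inner': {'x': 86, 'y': 40}}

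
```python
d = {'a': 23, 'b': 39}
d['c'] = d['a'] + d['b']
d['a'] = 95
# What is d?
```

After line 1: d = {'a': 23, 'b': 39}
After line 2 (d['c'] = 23 + 39): d = {'a': 23, 'b': 39, 'c': 62}
After line 3: d = {'a': 95, 'b': 39, 'c': 62}

{'a': 95, 'b': 39, 'c': 62}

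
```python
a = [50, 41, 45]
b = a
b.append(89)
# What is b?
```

After line 1: a = [50, 41, 45]
After line 2 (b = a is an alias, same object): a = [50, 41, 45], b = [50, 41, 45]
After line 3 (b.append mutates the shared list): a = [50, 41, 45, 89], b = [50, 41, 45, 89]

[50, 41, 45, 89]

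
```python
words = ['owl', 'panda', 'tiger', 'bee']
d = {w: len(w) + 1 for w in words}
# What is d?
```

{'owl': 4, 'panda': 6, 'tiger': 6, 'bee': 4}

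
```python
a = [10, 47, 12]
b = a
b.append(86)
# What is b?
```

After line 1: a = [10, 47, 12]
After line 2 (b = a is an alias, same object): a = [10, 47, 12], b = [10, 47, 12]
After line 3 (b.append mutates the shared list): a = [10, 47, 12, 86], b = [10, 47, 12, 86]

[10, 47, 12, 86]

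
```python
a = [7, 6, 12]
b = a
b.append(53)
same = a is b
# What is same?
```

After line 1: a = [7, 6, 12]
After line 2 (b = a is an alias, same object): a = [7, 6, 12], b = [7, 6, 12]
After line 3 (b.append mutates the shared list): a = [7, 6, 12, 53], b = [7, 6, 12, 53]
After line 4 (same = a is b; same object -> True): same = True

True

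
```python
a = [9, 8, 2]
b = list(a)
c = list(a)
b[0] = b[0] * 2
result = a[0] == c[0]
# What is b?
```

After line 1: a = [9, 8, 2]
After line 2 (b = list(a), copy): a = [9, 8, 2], b = [9, 8, 2]
After line 3 (c = list(a) is a copy, new object): c = [9, 8, 2]
After line 4 (b[0] = 9 * 2 = 18; only b mutates (copy)): a = [9, 8, 2], b = [18, 8, 2], c = [9, 8, 2]
After line 5 (a[0] = 9, c[0] = 9; result = True)

[18, 8, 2]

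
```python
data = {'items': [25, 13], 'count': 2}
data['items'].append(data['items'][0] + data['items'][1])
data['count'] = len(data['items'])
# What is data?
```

After line 1: data = {'items': [25, 13], 'count': 2}
After line 2 (append 25 + 13 = 38): data = {'items': [25, 13, 38], 'count': 2}
After line 3 (count = len(items) = 3): data = {'items': [25, 13, 38], 'count': 3}

{'items': [25, 13, 38], 'count': 3}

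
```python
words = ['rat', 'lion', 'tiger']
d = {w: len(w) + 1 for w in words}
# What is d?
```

{'rat': 4, 'lion': 5, 'tiger': 6}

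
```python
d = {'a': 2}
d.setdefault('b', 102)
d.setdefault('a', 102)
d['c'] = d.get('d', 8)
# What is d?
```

After line 1: d = {'a': 2}
After line 2 (setdefault adds 'b'=102): d = {'a': 2, 'b': 102}
After line 3 (setdefault 'a' no-op, already exists): d = {'a': 2, 'b': 102}
After line 4 (get('d', 8) returns default since 'd' not in d): d = {'a': 2, 'b': 102, 'c': 8}

{'a': 2, 'b': 102, 'c': 8}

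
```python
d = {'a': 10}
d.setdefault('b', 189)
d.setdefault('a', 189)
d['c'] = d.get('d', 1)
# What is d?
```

After line 1: d = {'a': 10}
After line 2 (setdefault adds 'b'=189): d = {'a': 10, 'b': 189}
After line 3 (setdefault 'a' no-op, already exists): d = {'a': 10, 'b': 189}
After line 4 (get('d', 1) returns default since 'd' not in d): d = {'a': 10, 'b': 189, 'c': 1}

{'a': 10, 'b': 189, 'c': 1}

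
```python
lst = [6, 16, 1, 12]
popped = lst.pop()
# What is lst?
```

[6, 16, 1]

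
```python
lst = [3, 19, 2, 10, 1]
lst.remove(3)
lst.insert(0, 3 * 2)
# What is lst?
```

After line 1: lst = [3, 19, 2, 10, 1]
After line 2 (remove first 3): lst = [19, 2, 10, 1]
After line 3 (insert 6 at index 0): lst = [6, 19, 2, 10, 1]

[6, 19, 2, 10, 1]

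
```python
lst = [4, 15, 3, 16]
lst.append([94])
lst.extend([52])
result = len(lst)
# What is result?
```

After line 1: lst = [4, 15, 3, 16]
After line 2 (append adds [94] as single element): lst = [4, 15, 3, 16, [94]]
After line 3 (extend unpacks [52], adds 52): lst = [4, 15, 3, 16, [94], 52]
After line 4: result = len(lst) = 6

6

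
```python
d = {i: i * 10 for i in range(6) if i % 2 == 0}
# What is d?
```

{0: 0, 2: 20, 4: 40}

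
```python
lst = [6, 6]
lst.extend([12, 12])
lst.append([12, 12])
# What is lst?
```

After line 1: lst = [6, 6]
After line 2 (extend unpacks [12, 12]): lst = [6, 6, 12, 12]
After line 3 (append adds [12, 12] as single element): lst = [6, 6, 12, 12, [12, 12]]

[6, 6, 12, 12, [12, 12]]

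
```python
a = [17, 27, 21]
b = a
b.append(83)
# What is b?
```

After line 1: a = [17, 27, 21]
After line 2 (b = a is an alias, same object): a = [17, 27, 21], b = [17, 27, 21]
After line 3 (b.append mutates the shared list): a = [17, 27, 21, 83], b = [17, 27, 21, 83]

[17, 27, 21, 83]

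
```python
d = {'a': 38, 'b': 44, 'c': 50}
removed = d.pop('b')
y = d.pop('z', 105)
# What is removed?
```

After line 1: d = {'a': 38, 'b': 44, 'c': 50}
After line 2 (pop 'b' returns 44): d = {'a': 38, 'c': 50}, removed = 44
After line 3 (pop 'z' missing, returns default 105): d = {'a': 38, 'c': 50}, y = 105

44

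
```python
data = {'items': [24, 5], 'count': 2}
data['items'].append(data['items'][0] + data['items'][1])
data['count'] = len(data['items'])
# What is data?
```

After line 1: data = {'items': [24, 5], 'count': 2}
After line 2 (append 24 + 5 = 29): data = {'items': [24, 5, 29], 'count': 2}
After line 3 (count = len(items) = 3): data = {'items': [24, 5, 29], 'count': 3}

{'items': [24, 5, 29], 'count': 3}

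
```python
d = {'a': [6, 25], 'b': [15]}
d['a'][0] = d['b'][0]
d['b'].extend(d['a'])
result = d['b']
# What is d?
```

After line 1: d = {'a': [6, 25], 'b': [15]}
After line 2 (a[0] = b[0] = 15): d = {'a': [15, 25], 'b': [15]}
After line 3 (b.extend(a) appends [15, 25]): d = {'a': [15, 25], 'b': [15, 15, 25]}
After line 4: result = d['b'] = [15, 15, 25]

{'a': [15, 25], 'b': [15, 15, 25]}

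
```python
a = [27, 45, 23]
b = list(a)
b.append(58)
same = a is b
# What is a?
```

After line 1: a = [27, 45, 23]
After line 2 (b = list(a) is a shallow copy, new object): a = [27, 45, 23], b = [27, 45, 23]
After line 3 (append only mutates b): a = [27, 45, 23], b = [27, 45, 23, 58]
After line 4 (same = a is b; different objects -> False): same = False

[27, 45, 23]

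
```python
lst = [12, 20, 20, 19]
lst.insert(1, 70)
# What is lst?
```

[12, 70, 20, 20, 19]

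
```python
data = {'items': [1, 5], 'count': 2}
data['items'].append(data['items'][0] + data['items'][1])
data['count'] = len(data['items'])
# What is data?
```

After line 1: data = {'items': [1, 5], 'count': 2}
After line 2 (append 1 + 5 = 6): data = {'items': [1, 5, 6], 'count': 2}
After line 3 (count = len(items) = 3): data = {'items': [1, 5, 6], 'count': 3}

{'items': [1, 5, 6], 'count': 3}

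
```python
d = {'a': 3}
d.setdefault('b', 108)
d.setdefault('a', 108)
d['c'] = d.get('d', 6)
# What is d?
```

After line 1: d = {'a': 3}
After line 2 (setdefault adds 'b'=108): d = {'a': 3, 'b': 108}
After line 3 (setdefault 'a' no-op, already exists): d = {'a': 3, 'b': 108}
After line 4 (get('d', 6) returns default since 'd' not in d): d = {'a': 3, 'b': 108, 'c': 6}

{'a': 3, 'b': 108, 'c': 6}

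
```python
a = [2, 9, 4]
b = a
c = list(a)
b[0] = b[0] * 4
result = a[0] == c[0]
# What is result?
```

After line 1: a = [2, 9, 4]
After line 2 (b = a, alias): a = [2, 9, 4], b = [2, 9, 4]
After line 3 (c = list(a) is a copy, new object): c = [2, 9, 4]
After line 4 (b[0] = 2 * 4 = 8; mutates shared a/b): a = b = [8, 9, 4], c = [2, 9, 4]
After line 5 (a[0] = 8, c[0] = 2; result = False)

False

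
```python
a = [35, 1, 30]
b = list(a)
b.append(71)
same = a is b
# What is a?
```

After line 1: a = [35, 1, 30]
After line 2 (b = list(a) is a shallow copy, new object): a = [35, 1, 30], b = [35, 1, 30]
After line 3 (append only mutates b): a = [35, 1, 30], b = [35, 1, 30, 71]
After line 4 (same = a is b; different objects -> False): same = False

[35, 1, 30]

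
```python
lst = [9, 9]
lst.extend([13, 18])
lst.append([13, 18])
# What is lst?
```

After line 1: lst = [9, 9]
After line 2 (extend unpacks [13, 18]): lst = [9, 9, 13, 18]
After line 3 (append adds [13, 18] as single element): lst = [9, 9, 13, 18, [13, 18]]

[9, 9, 13, 18, [13, 18]]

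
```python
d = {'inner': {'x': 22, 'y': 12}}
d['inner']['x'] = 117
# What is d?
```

After line 1: d = {'inner': {'x': 22, 'y': 12}}
After line 2 (inner x overwritten): d = {'inner': {'x': 117, 'y': 12}}

{'inner': {'x': 117, 'y': 12}}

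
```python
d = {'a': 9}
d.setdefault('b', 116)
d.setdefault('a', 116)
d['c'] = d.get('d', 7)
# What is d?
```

After line 1: d = {'a': 9}
After line 2 (setdefault adds 'b'=116): d = {'a': 9, 'b': 116}
After line 3 (setdefault 'a' no-op, already exists): d = {'a': 9, 'b': 116}
After line 4 (get('d', 7) returns default since 'd' not in d): d = {'a': 9, 'b': 116, 'c': 7}

{'a': 9, 'b': 116, 'c': 7}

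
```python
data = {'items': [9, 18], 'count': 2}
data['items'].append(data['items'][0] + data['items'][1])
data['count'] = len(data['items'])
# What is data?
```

After line 1: data = {'items': [9, 18], 'count': 2}
After line 2 (append 9 + 18 = 27): data = {'items': [9, 18, 27], 'count': 2}
After line 3 (count = len(items) = 3): data = {'items': [9, 18, 27], 'count': 3}

{'items': [9, 18, 27], 'count': 3}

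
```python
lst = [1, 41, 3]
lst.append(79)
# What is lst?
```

[1, 41, 3, 79]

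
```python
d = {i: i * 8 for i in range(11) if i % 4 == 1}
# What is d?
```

{1: 8, 5: 40, 9: 72}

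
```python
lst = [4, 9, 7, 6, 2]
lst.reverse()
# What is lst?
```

[2, 6, 7, 9, 4]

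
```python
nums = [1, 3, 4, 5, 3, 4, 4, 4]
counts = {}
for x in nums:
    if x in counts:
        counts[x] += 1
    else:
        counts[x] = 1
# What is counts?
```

Initial: counts = {}, nums = [1, 3, 4, 5, 3, 4, 4, 4]
See 1: counts = {1: 1}
See 3: counts = {1: 1, 3: 1}
See 4: counts = {1: 1, 3: 1, 4: 1}
See 5: counts = {1: 1, 3: 1, 4: 1, 5: 1}
See 3: counts = {1: 1, 3: 2, 4: 1, 5: 1}
See 4: counts = {1: 1, 3: 2, 4: 2, 5: 1}
See 4: counts = {1: 1, 3: 2, 4: 3, 5: 1}
See 4: counts = {1: 1, 3: 2, 4: 4, 5: 1}

{1: 1, 3: 2, 4: 4, 5: 1}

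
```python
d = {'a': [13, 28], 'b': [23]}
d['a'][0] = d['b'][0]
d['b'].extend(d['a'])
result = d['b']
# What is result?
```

After line 1: d = {'a': [13, 28], 'b': [23]}
After line 2 (a[0] = b[0] = 23): d = {'a': [23, 28], 'b': [23]}
After line 3 (b.extend(a) appends [23, 28]): d = {'a': [23, 28], 'b': [23, 23, 28]}
After line 4: result = d['b'] = [23, 23, 28]

[23, 23, 28]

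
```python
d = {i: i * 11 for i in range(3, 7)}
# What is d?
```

{3: 33, 4: 44, 5: 55, 6: 66}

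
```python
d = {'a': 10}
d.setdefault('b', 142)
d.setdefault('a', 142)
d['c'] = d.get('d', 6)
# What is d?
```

After line 1: d = {'a': 10}
After line 2 (setdefault adds 'b'=142): d = {'a': 10, 'b': 142}
After line 3 (setdefault 'a' no-op, already exists): d = {'a': 10, 'b': 142}
After line 4 (get('d', 6) returns default since 'd' not in d): d = {'a': 10, 'b': 142, 'c': 6}

{'a': 10, 'b': 142, 'c': 6}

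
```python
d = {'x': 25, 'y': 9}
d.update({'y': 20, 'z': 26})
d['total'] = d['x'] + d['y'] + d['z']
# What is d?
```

After line 1: d = {'x': 25, 'y': 9}
After line 2 (y overwritten, z added): d = {'x': 25, 'y': 20, 'z': 26}
After line 3 (total = 25 + 20 + 26 = 71): d = {'x': 25, 'y': 20, 'z': 26, 'total': 71}

{'x': 25, 'y': 20, 'z': 26, 'total': 71}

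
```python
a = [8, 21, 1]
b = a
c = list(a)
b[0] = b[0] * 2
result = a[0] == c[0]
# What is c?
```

After line 1: a = [8, 21, 1]
After line 2 (b = a, alias): a = [8, 21, 1], b = [8, 21, 1]
After line 3 (c = list(a) is a copy, new object): c = [8, 21, 1]
After line 4 (b[0] = 8 * 2 = 16; mutates shared a/b): a = b = [16, 21, 1], c = [8, 21, 1]
After line 5 (a[0] = 16, c[0] = 8; result = False)

[8, 21, 1]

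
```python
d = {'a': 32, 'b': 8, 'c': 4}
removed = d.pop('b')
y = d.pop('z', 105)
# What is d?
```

After line 1: d = {'a': 32, 'b': 8, 'c': 4}
After line 2 (pop 'b' returns 8): d = {'a': 32, 'c': 4}, removed = 8
After line 3 (pop 'z' missing, returns default 105): d = {'a': 32, 'c': 4}, y = 105

{'a': 32, 'c': 4}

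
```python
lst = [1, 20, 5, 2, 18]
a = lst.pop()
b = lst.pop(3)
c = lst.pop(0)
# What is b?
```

After line 1: lst = [1, 20, 5, 2, 18]
After line 2 (pop() -> a = 18): lst = [1, 20, 5, 2]
After line 3 (pop(3) -> b = 2): lst = [1, 20, 5]
After line 4 (pop(0) -> c = 1): lst = [20, 5]

2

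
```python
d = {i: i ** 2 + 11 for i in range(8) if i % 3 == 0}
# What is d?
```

{0: 11, 3: 20, 6: 47}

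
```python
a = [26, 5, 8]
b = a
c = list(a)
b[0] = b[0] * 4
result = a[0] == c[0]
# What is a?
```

After line 1: a = [26, 5, 8]
After line 2 (b = a, alias): a = [26, 5, 8], b = [26, 5, 8]
After line 3 (c = list(a) is a copy, new object): c = [26, 5, 8]
After line 4 (b[0] = 26 * 4 = 104; mutates shared a/b): a = b = [104, 5, 8], c = [26, 5, 8]
After line 5 (a[0] = 104, c[0] = 26; result = False)

[104, 5, 8]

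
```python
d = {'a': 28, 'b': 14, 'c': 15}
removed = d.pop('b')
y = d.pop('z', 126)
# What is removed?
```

After line 1: d = {'a': 28, 'b': 14, 'c': 15}
After line 2 (pop 'b' returns 14): d = {'a': 28, 'c': 15}, removed = 14
After line 3 (pop 'z' missing, returns default 126): d = {'a': 28, 'c': 15}, y = 126

14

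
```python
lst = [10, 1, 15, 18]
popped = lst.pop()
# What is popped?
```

18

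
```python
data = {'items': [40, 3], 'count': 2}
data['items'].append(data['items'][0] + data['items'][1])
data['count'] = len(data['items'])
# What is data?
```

After line 1: data = {'items': [40, 3], 'count': 2}
After line 2 (append 40 + 3 = 43): data = {'items': [40, 3, 43], 'count': 2}
After line 3 (count = len(items) = 3): data = {'items': [40, 3, 43], 'count': 3}

{'items': [40, 3, 43], 'count': 3}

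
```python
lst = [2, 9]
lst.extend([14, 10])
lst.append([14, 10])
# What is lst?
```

After line 1: lst = [2, 9]
After line 2 (extend unpacks [14, 10]): lst = [2, 9, 14, 10]
After line 3 (append adds [14, 10] as single element): lst = [2, 9, 14, 10, [14, 10]]

[2, 9, 14, 10, [14, 10]]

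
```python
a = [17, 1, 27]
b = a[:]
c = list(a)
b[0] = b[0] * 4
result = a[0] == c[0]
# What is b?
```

After line 1: a = [17, 1, 27]
After line 2 (b = a[:], copy): a = [17, 1, 27], b = [17, 1, 27]
After line 3 (c = list(a) is a copy, new object): c = [17, 1, 27]
After line 4 (b[0] = 17 * 4 = 68; only b mutates (copy)): a = [17, 1, 27], b = [68, 1, 27], c = [17, 1, 27]
After line 5 (a[0] = 17, c[0] = 17; result = True)

[68, 1, 27]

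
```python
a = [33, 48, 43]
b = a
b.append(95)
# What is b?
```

After line 1: a = [33, 48, 43]
After line 2 (b = a is an alias, same object): a = [33, 48, 43], b = [33, 48, 43]
After line 3 (b.append mutates the shared list): a = [33, 48, 43, 95], b = [33, 48, 43, 95]

[33, 48, 43, 95]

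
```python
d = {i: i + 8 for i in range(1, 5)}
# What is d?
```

{1: 9, 2: 10, 3: 11, 4: 12}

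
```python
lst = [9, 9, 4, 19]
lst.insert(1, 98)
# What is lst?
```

[9, 98, 9, 4, 19]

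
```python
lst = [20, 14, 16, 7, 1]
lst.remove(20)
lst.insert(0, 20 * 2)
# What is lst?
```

After line 1: lst = [20, 14, 16, 7, 1]
After line 2 (remove first 20): lst = [14, 16, 7, 1]
After line 3 (insert 40 at index 0): lst = [40, 14, 16, 7, 1]

[40, 14, 16, 7, 1]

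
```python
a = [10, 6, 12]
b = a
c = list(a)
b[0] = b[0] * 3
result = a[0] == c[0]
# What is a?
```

After line 1: a = [10, 6, 12]
After line 2 (b = a, alias): a = [10, 6, 12], b = [10, 6, 12]
After line 3 (c = list(a) is a copy, new object): c = [10, 6, 12]
After line 4 (b[0] = 10 * 3 = 30; mutates shared a/b): a = b = [30, 6, 12], c = [10, 6, 12]
After line 5 (a[0] = 30, c[0] = 10; result = False)

[30, 6, 12]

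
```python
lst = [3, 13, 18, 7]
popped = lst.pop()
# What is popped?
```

7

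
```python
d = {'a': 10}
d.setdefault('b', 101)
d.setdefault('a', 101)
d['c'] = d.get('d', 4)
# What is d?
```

After line 1: d = {'a': 10}
After line 2 (setdefault adds 'b'=101): d = {'a': 10, 'b': 101}
After line 3 (setdefault 'a' no-op, already exists): d = {'a': 10, 'b': 101}
After line 4 (get('d', 4) returns default since 'd' not in d): d = {'a': 10, 'b': 101, 'c': 4}

{'a': 10, 'b': 101, 'c': 4}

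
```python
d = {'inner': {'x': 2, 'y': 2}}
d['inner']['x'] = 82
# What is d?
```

After line 1: d = {'inner': {'x': 2, 'y': 2}}
After line 2 (inner x overwritten): d = {'inner': {'x': 82, 'y': 2}}

{'inner': {'x': 82, 'y': 2}}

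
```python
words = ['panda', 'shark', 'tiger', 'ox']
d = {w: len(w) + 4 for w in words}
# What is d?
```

{'panda': 9, 'shark': 9, 'tiger': 9, 'ox': 6}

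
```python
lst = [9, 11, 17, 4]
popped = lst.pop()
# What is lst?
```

[9, 11, 17]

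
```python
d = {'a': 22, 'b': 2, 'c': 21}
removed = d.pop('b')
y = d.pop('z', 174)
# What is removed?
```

After line 1: d = {'a': 22, 'b': 2, 'c': 21}
After line 2 (pop 'b' returns 2): d = {'a': 22, 'c': 21}, removed = 2
After line 3 (pop 'z' missing, returns default 174): d = {'a': 22, 'c': 21}, y = 174

2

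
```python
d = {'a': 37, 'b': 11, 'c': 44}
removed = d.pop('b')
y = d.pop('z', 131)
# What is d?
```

After line 1: d = {'a': 37, 'b': 11, 'c': 44}
After line 2 (pop 'b' returns 11): d = {'a': 37, 'c': 44}, removed = 11
After line 3 (pop 'z' missing, returns default 131): d = {'a': 37, 'c': 44}, y = 131

{'a': 37, 'c': 44}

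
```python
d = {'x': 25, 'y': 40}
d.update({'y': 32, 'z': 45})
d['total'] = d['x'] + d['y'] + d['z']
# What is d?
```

After line 1: d = {'x': 25, 'y': 40}
After line 2 (y overwritten, z added): d = {'x': 25, 'y': 32, 'z': 45}
After line 3 (total = 25 + 32 + 45 = 102): d = {'x': 25, 'y': 32, 'z': 45, 'total': 102}

{'x': 25, 'y': 32, 'z': 45, 'total': 102}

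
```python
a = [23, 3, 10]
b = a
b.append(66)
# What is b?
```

After line 1: a = [23, 3, 10]
After line 2 (b = a is an alias, same object): a = [23, 3, 10], b = [23, 3, 10]
After line 3 (b.append mutates the shared list): a = [23, 3, 10, 66], b = [23, 3, 10, 66]

[23, 3, 10, 66]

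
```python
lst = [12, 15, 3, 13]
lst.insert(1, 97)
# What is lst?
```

[12, 97, 15, 3, 13]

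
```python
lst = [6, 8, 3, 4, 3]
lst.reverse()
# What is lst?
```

[3, 4, 3, 8, 6]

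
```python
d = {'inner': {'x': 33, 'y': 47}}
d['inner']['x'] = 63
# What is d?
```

After line 1: d = {'inner': {'x': 33, 'y': 47}}
After line 2 (inner x overwritten): d = {'inner': {'x': 63, 'y': 47}}

{'inner': {'x': 63, 'y': 47}}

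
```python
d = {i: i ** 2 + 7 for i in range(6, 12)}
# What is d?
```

{6: 43, 7: 56, 8: 71, 9: 88, 10: 107, 11: 128}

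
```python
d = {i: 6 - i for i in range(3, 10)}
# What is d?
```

{3: 3, 4: 2, 5: 1, 6: 0, 7: -1, 8: -2, 9: -3}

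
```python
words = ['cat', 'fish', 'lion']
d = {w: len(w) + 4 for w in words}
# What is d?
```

{'cat': 7, 'fish': 8, 'lion': 8}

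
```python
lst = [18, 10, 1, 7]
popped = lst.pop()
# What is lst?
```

[18, 10, 1]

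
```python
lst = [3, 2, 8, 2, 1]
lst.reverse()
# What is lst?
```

[1, 2, 8, 2, 3]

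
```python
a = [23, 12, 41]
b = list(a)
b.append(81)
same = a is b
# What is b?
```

After line 1: a = [23, 12, 41]
After line 2 (b = list(a) is a shallow copy, new object): a = [23, 12, 41], b = [23, 12, 41]
After line 3 (append only mutates b): a = [23, 12, 41], b = [23, 12, 41, 81]
After line 4 (same = a is b; different objects -> False): same = False

[23, 12, 41, 81]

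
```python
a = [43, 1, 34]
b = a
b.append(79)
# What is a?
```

After line 1: a = [43, 1, 34]
After line 2 (b = a is an alias, same object): a = [43, 1, 34], b = [43, 1, 34]
After line 3 (b.append mutates the shared list): a = [43, 1, 34, 79], b = [43, 1, 34, 79]

[43, 1, 34, 79]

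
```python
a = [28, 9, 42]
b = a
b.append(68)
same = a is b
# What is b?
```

After line 1: a = [28, 9, 42]
After line 2 (b = a is an alias, same object): a = [28, 9, 42], b = [28, 9, 42]
After line 3 (b.append mutates the shared list): a = [28, 9, 42, 68], b = [28, 9, 42, 68]
After line 4 (same = a is b; same object -> True): same = True

[28, 9, 42, 68]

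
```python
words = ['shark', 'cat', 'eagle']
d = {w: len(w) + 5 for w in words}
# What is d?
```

{'shark': 10, 'cat': 8, 'eagle': 10}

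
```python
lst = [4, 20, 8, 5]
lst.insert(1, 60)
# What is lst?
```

[4, 60, 20, 8, 5]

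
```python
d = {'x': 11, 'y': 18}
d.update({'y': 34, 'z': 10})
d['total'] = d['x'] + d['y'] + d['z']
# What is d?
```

After line 1: d = {'x': 11, 'y': 18}
After line 2 (y overwritten, z added): d = {'x': 11, 'y': 34, 'z': 10}
After line 3 (total = 11 + 34 + 10 = 55): d = {'x': 11, 'y': 34, 'z': 10, 'total': 55}

{'x': 11, 'y': 34, 'z': 10, 'total': 55}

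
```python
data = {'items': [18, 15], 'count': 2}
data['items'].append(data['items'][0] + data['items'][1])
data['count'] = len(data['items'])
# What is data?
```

After line 1: data = {'items': [18, 15], 'count': 2}
After line 2 (append 18 + 15 = 33): data = {'items': [18, 15, 33], 'count': 2}
After line 3 (count = len(items) = 3): data = {'items': [18, 15, 33], 'count': 3}

{'items': [18, 15, 33], 'count': 3}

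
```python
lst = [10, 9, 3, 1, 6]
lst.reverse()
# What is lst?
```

[6, 1, 3, 9, 10]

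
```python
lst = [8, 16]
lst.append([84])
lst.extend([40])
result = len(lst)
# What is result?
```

After line 1: lst = [8, 16]
After line 2 (append adds [84] as single element): lst = [8, 16, [84]]
After line 3 (extend unpacks [40], adds 40): lst = [8, 16, [84], 40]
After line 4: result = len(lst) = 4

4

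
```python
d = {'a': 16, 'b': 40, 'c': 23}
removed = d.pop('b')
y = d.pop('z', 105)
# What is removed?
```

After line 1: d = {'a': 16, 'b': 40, 'c': 23}
After line 2 (pop 'b' returns 40): d = {'a': 16, 'c': 23}, removed = 40
After line 3 (pop 'z' missing, returns default 105): d = {'a': 16, 'c': 23}, y = 105

40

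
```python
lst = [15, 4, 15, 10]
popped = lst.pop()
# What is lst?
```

[15, 4, 15]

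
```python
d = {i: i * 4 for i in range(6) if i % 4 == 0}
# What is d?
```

{0: 0, 4: 16}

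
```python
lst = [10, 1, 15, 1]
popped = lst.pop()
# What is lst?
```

[10, 1, 15]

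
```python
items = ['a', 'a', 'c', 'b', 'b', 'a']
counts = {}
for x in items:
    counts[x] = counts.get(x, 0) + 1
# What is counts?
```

Initial: counts = {}, items = ['a', 'a', 'c', 'b', 'b', 'a']
See 'a': counts = {'a': 1}
See 'a': counts = {'a': 2}
See 'c': counts = {'a': 2, 'c': 1}
See 'b': counts = {'a': 2, 'c': 1, 'b': 1}
See 'b': counts = {'a': 2, 'c': 1, 'b': 2}
See 'a': counts = {'a': 3, 'c': 1, 'b': 2}

{'a': 3, 'c': 1, 'b': 2}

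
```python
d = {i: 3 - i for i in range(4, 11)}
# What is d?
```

{4: -1, 5: -2, 6: -3, 7: -4, 8: -5, 9: -6, 10: -7}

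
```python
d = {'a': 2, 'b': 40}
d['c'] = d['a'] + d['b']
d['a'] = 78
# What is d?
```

After line 1: d = {'a': 2, 'b': 40}
After line 2 (d['c'] = 2 + 40): d = {'a': 2, 'b': 40, 'c': 42}
After line 3: d = {'a': 78, 'b': 40, 'c': 42}

{'a': 78, 'b': 40, 'c': 42}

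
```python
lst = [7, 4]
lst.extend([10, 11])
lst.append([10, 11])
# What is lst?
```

After line 1: lst = [7, 4]
After line 2 (extend unpacks [10, 11]): lst = [7, 4, 10, 11]
After line 3 (append adds [10, 11] as single element): lst = [7, 4, 10, 11, [10, 11]]

[7, 4, 10, 11, [10, 11]]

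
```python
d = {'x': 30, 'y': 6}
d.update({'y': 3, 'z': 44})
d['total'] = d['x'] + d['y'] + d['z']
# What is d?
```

After line 1: d = {'x': 30, 'y': 6}
After line 2 (y overwritten, z added): d = {'x': 30, 'y': 3, 'z': 44}
After line 3 (total = 30 + 3 + 44 = 77): d = {'x': 30, 'y': 3, 'z': 44, 'total': 77}

{'x': 30, 'y': 3, 'z': 44, 'total': 77}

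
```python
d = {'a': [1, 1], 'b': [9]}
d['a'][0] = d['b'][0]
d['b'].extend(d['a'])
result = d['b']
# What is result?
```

After line 1: d = {'a': [1, 1], 'b': [9]}
After line 2 (a[0] = b[0] = 9): d = {'a': [9, 1], 'b': [9]}
After line 3 (b.extend(a) appends [9, 1]): d = {'a': [9, 1], 'b': [9, 9, 1]}
After line 4: result = d['b'] = [9, 9, 1]

[9, 9, 1]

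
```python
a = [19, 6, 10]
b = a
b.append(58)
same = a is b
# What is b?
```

After line 1: a = [19, 6, 10]
After line 2 (b = a is an alias, same object): a = [19, 6, 10], b = [19, 6, 10]
After line 3 (b.append mutates the shared list): a = [19, 6, 10, 58], b = [19, 6, 10, 58]
After line 4 (same = a is b; same object -> True): same = True

[19, 6, 10, 58]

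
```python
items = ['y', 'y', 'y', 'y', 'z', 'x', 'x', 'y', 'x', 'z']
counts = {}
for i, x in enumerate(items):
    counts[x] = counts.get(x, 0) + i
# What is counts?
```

Initial: counts = {}, items = ['y', 'y', 'y', 'y', 'z', 'x', 'x', 'y', 'x', 'z']
i=0, x='y': counts = {'y': 0}
i=1, x='y': counts = {'y': 1}
i=2, x='y': counts = {'y': 3}
i=3, x='y': counts = {'y': 6}
i=4, x='z': counts = {'y': 6, 'z': 4}
i=5, x='x': counts = {'y': 6, 'z': 4, 'x': 5}
i=6, x='x': counts = {'y': 6, 'z': 4, 'x': 11}
i=7, x='y': counts = {'y': 13, 'z': 4, 'x': 11}
i=8, x='x': counts = {'y': 13, 'z': 4, 'x': 19}
i=9, x='z': counts = {'y': 13, 'z': 13, 'x': 19}

{'y': 13, 'z': 13, 'x': 19}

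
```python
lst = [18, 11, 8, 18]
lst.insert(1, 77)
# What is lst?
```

[18, 77, 11, 8, 18]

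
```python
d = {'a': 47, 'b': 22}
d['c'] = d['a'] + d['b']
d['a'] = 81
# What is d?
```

After line 1: d = {'a': 47, 'b': 22}
After line 2 (d['c'] = 47 + 22): d = {'a': 47, 'b': 22, 'c': 69}
After line 3: d = {'a': 81, 'b': 22, 'c': 69}

{'a': 81, 'b': 22, 'c': 69}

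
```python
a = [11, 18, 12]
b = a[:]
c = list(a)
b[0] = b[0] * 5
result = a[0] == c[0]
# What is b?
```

After line 1: a = [11, 18, 12]
After line 2 (b = a[:], copy): a = [11, 18, 12], b = [11, 18, 12]
After line 3 (c = list(a) is a copy, new object): c = [11, 18, 12]
After line 4 (b[0] = 11 * 5 = 55; only b mutates (copy)): a = [11, 18, 12], b = [55, 18, 12], c = [11, 18, 12]
After line 5 (a[0] = 11, c[0] = 11; result = True)

[55, 18, 12]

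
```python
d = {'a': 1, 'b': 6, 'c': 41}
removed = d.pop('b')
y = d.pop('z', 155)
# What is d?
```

After line 1: d = {'a': 1, 'b': 6, 'c': 41}
After line 2 (pop 'b' returns 6): d = {'a': 1, 'c': 41}, removed = 6
After line 3 (pop 'z' missing, returns default 155): d = {'a': 1, 'c': 41}, y = 155

{'a': 1, 'c': 41}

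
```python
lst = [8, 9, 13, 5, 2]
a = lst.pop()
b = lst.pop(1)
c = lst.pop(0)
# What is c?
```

After line 1: lst = [8, 9, 13, 5, 2]
After line 2 (pop() -> a = 2): lst = [8, 9, 13, 5]
After line 3 (pop(1) -> b = 9): lst = [8, 13, 5]
After line 4 (pop(0) -> c = 8): lst = [13, 5]

8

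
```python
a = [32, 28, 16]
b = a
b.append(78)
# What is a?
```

After line 1: a = [32, 28, 16]
After line 2 (b = a is an alias, same object): a = [32, 28, 16], b = [32, 28, 16]
After line 3 (b.append mutates the shared list): a = [32, 28, 16, 78], b = [32, 28, 16, 78]

[32, 28, 16, 78]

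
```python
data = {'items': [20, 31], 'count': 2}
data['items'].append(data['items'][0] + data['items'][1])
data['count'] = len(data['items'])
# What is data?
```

After line 1: data = {'items': [20, 31], 'count': 2}
After line 2 (append 20 + 31 = 51): data = {'items': [20, 31, 51], 'count': 2}
After line 3 (count = len(items) = 3): data = {'items': [20, 31, 51], 'count': 3}

{'items': [20, 31, 51], 'count': 3}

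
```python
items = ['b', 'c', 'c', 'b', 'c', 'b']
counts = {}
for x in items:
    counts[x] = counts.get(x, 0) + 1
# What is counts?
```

Initial: counts = {}, items = ['b', 'c', 'c', 'b', 'c', 'b']
See 'b': counts = {'b': 1}
See 'c': counts = {'b': 1, 'c': 1}
See 'c': counts = {'b': 1, 'c': 2}
See 'b': counts = {'b': 2, 'c': 2}
See 'c': counts = {'b': 2, 'c': 3}
See 'b': counts = {'b': 3, 'c': 3}

{'b': 3, 'c': 3}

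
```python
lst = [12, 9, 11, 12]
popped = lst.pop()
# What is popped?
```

12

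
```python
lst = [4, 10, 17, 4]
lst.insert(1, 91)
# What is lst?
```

[4, 91, 10, 17, 4]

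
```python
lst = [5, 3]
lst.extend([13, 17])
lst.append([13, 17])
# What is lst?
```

After line 1: lst = [5, 3]
After line 2 (extend unpacks [13, 17]): lst = [5, 3, 13, 17]
After line 3 (append adds [13, 17] as single element): lst = [5, 3, 13, 17, [13, 17]]

[5, 3, 13, 17, [13, 17]]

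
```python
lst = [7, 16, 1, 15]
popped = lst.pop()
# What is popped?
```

15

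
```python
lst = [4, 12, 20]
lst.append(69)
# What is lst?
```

[4, 12, 20, 69]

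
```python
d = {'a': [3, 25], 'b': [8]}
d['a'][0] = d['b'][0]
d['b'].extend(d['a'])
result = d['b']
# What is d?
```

After line 1: d = {'a': [3, 25], 'b': [8]}
After line 2 (a[0] = b[0] = 8): d = {'a': [8, 25], 'b': [8]}
After line 3 (b.extend(a) appends [8, 25]): d = {'a': [8, 25], 'b': [8, 8, 25]}
After line 4: result = d['b'] = [8, 8, 25]

{'a': [8, 25], 'b': [8, 8, 25]}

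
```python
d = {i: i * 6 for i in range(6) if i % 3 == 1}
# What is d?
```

{1: 6, 4: 24}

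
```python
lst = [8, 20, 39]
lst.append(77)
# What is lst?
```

[8, 20, 39, 77]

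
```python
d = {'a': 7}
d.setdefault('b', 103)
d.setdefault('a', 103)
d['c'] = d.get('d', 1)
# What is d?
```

After line 1: d = {'a': 7}
After line 2 (setdefault adds 'b'=103): d = {'a': 7, 'b': 103}
After line 3 (setdefault 'a' no-op, already exists): d = {'a': 7, 'b': 103}
After line 4 (get('d', 1) returns default since 'd' not in d): d = {'a': 7, 'b': 103, 'c': 1}

{'a': 7, 'b': 103, 'c': 1}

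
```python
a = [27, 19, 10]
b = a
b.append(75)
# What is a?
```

After line 1: a = [27, 19, 10]
After line 2 (b = a is an alias, same object): a = [27, 19, 10], b = [27, 19, 10]
After line 3 (b.append mutates the shared list): a = [27, 19, 10, 75], b = [27, 19, 10, 75]

[27, 19, 10, 75]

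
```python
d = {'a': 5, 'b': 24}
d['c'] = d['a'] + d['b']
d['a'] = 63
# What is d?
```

After line 1: d = {'a': 5, 'b': 24}
After line 2 (d['c'] = 5 + 24): d = {'a': 5, 'b': 24, 'c': 29}
After line 3: d = {'a': 63, 'b': 24, 'c': 29}

{'a': 63, 'b': 24, 'c': 29}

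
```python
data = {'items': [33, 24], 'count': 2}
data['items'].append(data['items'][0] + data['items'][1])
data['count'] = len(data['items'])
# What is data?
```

After line 1: data = {'items': [33, 24], 'count': 2}
After line 2 (append 33 + 24 = 57): data = {'items': [33, 24, 57], 'count': 2}
After line 3 (count = len(items) = 3): data = {'items': [33, 24, 57], 'count': 3}

{'items': [33, 24, 57], 'count': 3}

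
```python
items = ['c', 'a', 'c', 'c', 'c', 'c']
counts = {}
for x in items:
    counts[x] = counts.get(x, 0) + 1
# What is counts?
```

Initial: counts = {}, items = ['c', 'a', 'c', 'c', 'c', 'c']
See 'c': counts = {'c': 1}
See 'a': counts = {'c': 1, 'a': 1}
See 'c': counts = {'c': 2, 'a': 1}
See 'c': counts = {'c': 3, 'a': 1}
See 'c': counts = {'c': 4, 'a': 1}
See 'c': counts = {'c': 5, 'a': 1}

{'c': 5, 'a': 1}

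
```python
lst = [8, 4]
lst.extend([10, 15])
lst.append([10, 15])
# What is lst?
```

After line 1: lst = [8, 4]
After line 2 (extend unpacks [10, 15]): lst = [8, 4, 10, 15]
After line 3 (append adds [10, 15] as single element): lst = [8, 4, 10, 15, [10, 15]]

[8, 4, 10, 15, [10, 15]]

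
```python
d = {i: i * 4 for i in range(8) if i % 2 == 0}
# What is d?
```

{0: 0, 2: 8, 4: 16, 6: 24}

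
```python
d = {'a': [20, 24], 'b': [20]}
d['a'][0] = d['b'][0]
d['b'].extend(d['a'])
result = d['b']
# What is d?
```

After line 1: d = {'a': [20, 24], 'b': [20]}
After line 2 (a[0] = b[0] = 20): d = {'a': [20, 24], 'b': [20]}
After line 3 (b.extend(a) appends [20, 24]): d = {'a': [20, 24], 'b': [20, 20, 24]}
After line 4: result = d['b'] = [20, 20, 24]

{'a': [20, 24], 'b': [20, 20, 24]}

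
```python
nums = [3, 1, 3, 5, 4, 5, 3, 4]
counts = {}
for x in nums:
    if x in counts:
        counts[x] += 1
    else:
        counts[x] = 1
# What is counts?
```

Initial: counts = {}, nums = [3, 1, 3, 5, 4, 5, 3, 4]
See 3: counts = {3: 1}
See 1: counts = {3: 1, 1: 1}
See 3: counts = {3: 2, 1: 1}
See 5: counts = {3: 2, 1: 1, 5: 1}
See 4: counts = {3: 2, 1: 1, 5: 1, 4: 1}
See 5: counts = {3: 2, 1: 1, 5: 2, 4: 1}
See 3: counts = {3: 3, 1: 1, 5: 2, 4: 1}
See 4: counts = {3: 3, 1: 1, 5: 2, 4: 2}

{3: 3, 1: 1, 5: 2, 4: 2}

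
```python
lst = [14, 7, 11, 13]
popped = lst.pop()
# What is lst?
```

[14, 7, 11]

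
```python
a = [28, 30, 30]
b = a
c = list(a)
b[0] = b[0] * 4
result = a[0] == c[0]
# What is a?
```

After line 1: a = [28, 30, 30]
After line 2 (b = a, alias): a = [28, 30, 30], b = [28, 30, 30]
After line 3 (c = list(a) is a copy, new object): c = [28, 30, 30]
After line 4 (b[0] = 28 * 4 = 112; mutates shared a/b): a = b = [112, 30, 30], c = [28, 30, 30]
After line 5 (a[0] = 112, c[0] = 28; result = False)

[112, 30, 30]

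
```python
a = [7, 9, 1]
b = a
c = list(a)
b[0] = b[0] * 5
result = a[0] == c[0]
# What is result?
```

After line 1: a = [7, 9, 1]
After line 2 (b = a, alias): a = [7, 9, 1], b = [7, 9, 1]
After line 3 (c = list(a) is a copy, new object): c = [7, 9, 1]
After line 4 (b[0] = 7 * 5 = 35; mutates shared a/b): a = b = [35, 9, 1], c = [7, 9, 1]
After line 5 (a[0] = 35, c[0] = 7; result = False)

False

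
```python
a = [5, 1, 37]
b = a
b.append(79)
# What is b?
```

After line 1: a = [5, 1, 37]
After line 2 (b = a is an alias, same object): a = [5, 1, 37], b = [5, 1, 37]
After line 3 (b.append mutates the shared list): a = [5, 1, 37, 79], b = [5, 1, 37, 79]

[5, 1, 37, 79]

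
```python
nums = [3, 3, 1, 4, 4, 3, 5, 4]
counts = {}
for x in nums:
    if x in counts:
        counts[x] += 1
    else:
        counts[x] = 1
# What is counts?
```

Initial: counts = {}, nums = [3, 3, 1, 4, 4, 3, 5, 4]
See 3: counts = {3: 1}
See 3: counts = {3: 2}
See 1: counts = {3: 2, 1: 1}
See 4: counts = {3: 2, 1: 1, 4: 1}
See 4: counts = {3: 2, 1: 1, 4: 2}
See 3: counts = {3: 3, 1: 1, 4: 2}
See 5: counts = {3: 3, 1: 1, 4: 2, 5: 1}
See 4: counts = {3: 3, 1: 1, 4: 3, 5: 1}

{3: 3, 1: 1, 4: 3, 5: 1}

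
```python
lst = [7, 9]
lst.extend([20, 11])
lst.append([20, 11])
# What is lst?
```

After line 1: lst = [7, 9]
After line 2 (extend unpacks [20, 11]): lst = [7, 9, 20, 11]
After line 3 (append adds [20, 11] as single element): lst = [7, 9, 20, 11, [20, 11]]

[7, 9, 20, 11, [20, 11]]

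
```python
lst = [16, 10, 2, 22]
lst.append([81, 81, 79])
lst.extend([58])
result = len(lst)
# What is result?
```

After line 1: lst = [16, 10, 2, 22]
After line 2 (append adds [81, 81, 79] as single element): lst = [16, 10, 2, 22, [81, 81, 79]]
After line 3 (extend unpacks [58], adds 58): lst = [16, 10, 2, 22, [81, 81, 79], 58]
After line 4: result = len(lst) = 6

6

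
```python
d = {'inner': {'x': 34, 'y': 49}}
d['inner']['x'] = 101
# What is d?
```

After line 1: d = {'inner': {'x': 34, 'y': 49}}
After line 2 (inner x overwritten): d = {'inner': {'x': 101, 'y': 49}}

{'inner': {'x': 101, 'y': 49}}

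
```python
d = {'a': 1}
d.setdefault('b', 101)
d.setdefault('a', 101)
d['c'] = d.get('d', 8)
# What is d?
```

After line 1: d = {'a': 1}
After line 2 (setdefault adds 'b'=101): d = {'a': 1, 'b': 101}
After line 3 (setdefault 'a' no-op, already exists): d = {'a': 1, 'b': 101}
After line 4 (get('d', 8) returns default since 'd' not in d): d = {'a': 1, 'b': 101, 'c': 8}

{'a': 1, 'b': 101, 'c': 8}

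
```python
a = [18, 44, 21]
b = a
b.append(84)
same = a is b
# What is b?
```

After line 1: a = [18, 44, 21]
After line 2 (b = a is an alias, same object): a = [18, 44, 21], b = [18, 44, 21]
After line 3 (b.append mutates the shared list): a = [18, 44, 21, 84], b = [18, 44, 21, 84]
After line 4 (same = a is b; same object -> True): same = True

[18, 44, 21, 84]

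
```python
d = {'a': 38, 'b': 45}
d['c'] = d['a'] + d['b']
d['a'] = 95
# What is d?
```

After line 1: d = {'a': 38, 'b': 45}
After line 2 (d['c'] = 38 + 45): d = {'a': 38, 'b': 45, 'c': 83}
After line 3: d = {'a': 95, 'b': 45, 'c': 83}

{'a': 95, 'b': 45, 'c': 83}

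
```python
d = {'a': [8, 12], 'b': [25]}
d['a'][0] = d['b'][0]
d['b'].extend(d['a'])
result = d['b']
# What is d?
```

After line 1: d = {'a': [8, 12], 'b': [25]}
After line 2 (a[0] = b[0] = 25): d = {'a': [25, 12], 'b': [25]}
After line 3 (b.extend(a) appends [25, 12]): d = {'a': [25, 12], 'b': [25, 25, 12]}
After line 4: result = d['b'] = [25, 25, 12]

{'a': [25, 12], 'b': [25, 25, 12]}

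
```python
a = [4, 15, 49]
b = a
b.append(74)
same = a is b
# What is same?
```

After line 1: a = [4, 15, 49]
After line 2 (b = a is an alias, same object): a = [4, 15, 49], b = [4, 15, 49]
After line 3 (b.append mutates the shared list): a = [4, 15, 49, 74], b = [4, 15, 49, 74]
After line 4 (same = a is b; same object -> True): same = True

True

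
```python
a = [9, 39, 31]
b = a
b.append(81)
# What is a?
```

After line 1: a = [9, 39, 31]
After line 2 (b = a is an alias, same object): a = [9, 39, 31], b = [9, 39, 31]
After line 3 (b.append mutates the shared list): a = [9, 39, 31, 81], b = [9, 39, 31, 81]

[9, 39, 31, 81]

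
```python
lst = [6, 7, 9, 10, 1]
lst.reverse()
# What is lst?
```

[1, 10, 9, 7, 6]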